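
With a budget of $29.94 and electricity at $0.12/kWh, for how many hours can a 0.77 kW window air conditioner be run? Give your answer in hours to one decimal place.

324.0 h

Energy available = $29.94 ÷ $0.12/kWh = 249.5 kWh
Hours = 249.5 kWh ÷ 0.77 kW = 324.0 h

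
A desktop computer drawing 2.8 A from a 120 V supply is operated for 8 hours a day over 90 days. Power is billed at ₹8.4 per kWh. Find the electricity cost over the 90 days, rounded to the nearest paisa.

₹2032.13

Power = 2.8 A × 120 V = 336 W = 0.336 kW
Runtime = 8 h/day × 90 days = 720 h
Energy = 0.336 kW × 720 h = 241.92 kWh
Cost = 241.92 kWh × ₹8.4/kWh = ₹2032.13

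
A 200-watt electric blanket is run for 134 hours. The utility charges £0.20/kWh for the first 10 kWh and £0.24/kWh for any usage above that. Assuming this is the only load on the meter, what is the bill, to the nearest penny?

Energy = 0.2 kW × 134 h = 26.8 kWh
Tier 1 (0–10 kWh): 10 × £0.20 = £2
Above 10 kWh: 16.8 × £0.24 = £4.032
Bill = £6.03

£6.03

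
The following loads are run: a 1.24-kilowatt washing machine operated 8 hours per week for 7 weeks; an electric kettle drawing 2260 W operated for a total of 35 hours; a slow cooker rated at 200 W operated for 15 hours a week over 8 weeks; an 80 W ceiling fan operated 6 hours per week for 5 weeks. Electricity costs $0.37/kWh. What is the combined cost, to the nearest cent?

$64.73

washing machine: Runtime = 8 h/week × 7 weeks = 56 h
washing machine: 1.24 kW × 56 h = 69.44 kWh
electric kettle: 2.26 kW × 35 h = 79.1 kWh
slow cooker: Runtime = 15 h/week × 8 weeks = 120 h
slow cooker: 0.2 kW × 120 h = 24 kWh
ceiling fan: Runtime = 6 h/week × 5 weeks = 30 h
ceiling fan: 0.08 kW × 30 h = 2.4 kWh
Total energy = 174.94 kWh
Cost = 174.94 × $0.37 = $64.73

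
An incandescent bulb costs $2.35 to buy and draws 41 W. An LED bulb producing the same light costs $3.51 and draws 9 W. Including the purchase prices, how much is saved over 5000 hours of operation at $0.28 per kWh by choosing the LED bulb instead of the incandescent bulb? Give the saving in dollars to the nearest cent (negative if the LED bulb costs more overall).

$43.64

incandescent bulb: $2.35 + (41/1000) kW × 5000 h × $0.28 = $2.35 + $57.4 = $59.75
LED bulb: $3.51 + (9/1000) kW × 5000 h × $0.28 = $3.51 + $12.6 = $16.11
Saving = $59.75 − $16.11 = $43.64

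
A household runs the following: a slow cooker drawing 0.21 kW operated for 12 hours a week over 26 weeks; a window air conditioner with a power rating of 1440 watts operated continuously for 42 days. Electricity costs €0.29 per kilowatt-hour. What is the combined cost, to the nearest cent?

slow cooker: Runtime = 12 h/week × 26 weeks = 312 h
slow cooker: 0.21 kW × 312 h = 65.52 kWh
window air conditioner: Runtime = 24 h × 42 = 1008 h
window air conditioner: 1.44 kW × 1008 h = 1451.52 kWh
Total energy = 1517.04 kWh
Cost = 1517.04 × €0.29 = €439.94

€439.94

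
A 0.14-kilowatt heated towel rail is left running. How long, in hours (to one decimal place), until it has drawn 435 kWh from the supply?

3107.1 h

Hours = 435 kWh ÷ 0.14 kW = 3107.1 h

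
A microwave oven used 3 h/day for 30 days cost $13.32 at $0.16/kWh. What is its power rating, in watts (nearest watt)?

Energy = $13.32 ÷ $0.16/kWh = 83.25 kWh
Runtime = 3 h/day × 30 days = 90 h
Power = 83.25 kWh ÷ 90 h = 0.925 kW = 925 W

925 W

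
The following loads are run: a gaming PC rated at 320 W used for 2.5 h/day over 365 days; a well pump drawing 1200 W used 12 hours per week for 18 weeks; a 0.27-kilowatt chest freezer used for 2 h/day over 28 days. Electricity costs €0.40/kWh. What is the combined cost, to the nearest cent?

gaming PC: Runtime = 2.5 h/day × 365 days = 912.5 h
gaming PC: 0.32 kW × 912.5 h = 292 kWh
well pump: Runtime = 12 h/week × 18 weeks = 216 h
well pump: 1.2 kW × 216 h = 259.2 kWh
chest freezer: Runtime = 2 h/day × 28 days = 56 h
chest freezer: 0.27 kW × 56 h = 15.12 kWh
Total energy = 566.32 kWh
Cost = 566.32 × €0.40 = €226.53

€226.53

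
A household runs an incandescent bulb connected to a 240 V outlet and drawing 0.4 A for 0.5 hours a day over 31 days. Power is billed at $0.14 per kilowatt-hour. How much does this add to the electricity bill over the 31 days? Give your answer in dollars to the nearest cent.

$0.21

Power = 0.4 A × 240 V = 96 W = 0.096 kW
Runtime = 0.5 h/day × 31 days = 15.5 h
Energy = 0.096 kW × 15.5 h = 1.488 kWh
Cost = 1.488 kWh × $0.14/kWh = $0.21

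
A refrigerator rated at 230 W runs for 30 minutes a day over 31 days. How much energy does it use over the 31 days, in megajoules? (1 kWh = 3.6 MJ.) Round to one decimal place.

Runtime = 30 min × 31 = 930 min = 15.5 h
Energy = 0.23 kW × 15.5 h = 3.565 kWh
= 3.565 × 3.6 MJ = 12.8 MJ

12.8 MJ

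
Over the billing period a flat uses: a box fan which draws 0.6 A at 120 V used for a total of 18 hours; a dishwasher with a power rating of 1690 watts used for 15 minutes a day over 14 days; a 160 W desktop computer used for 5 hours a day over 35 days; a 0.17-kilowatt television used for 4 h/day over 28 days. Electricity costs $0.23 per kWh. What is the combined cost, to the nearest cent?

box fan: Power = 0.6 A × 120 V = 72 W = 0.072 kW
box fan: 0.072 kW × 18 h = 1.296 kWh
dishwasher: Runtime = 15 min × 14 = 210 min = 3.5 h
dishwasher: 1.69 kW × 3.5 h = 5.915 kWh
desktop computer: Runtime = 5 h/day × 35 days = 175 h
desktop computer: 0.16 kW × 175 h = 28 kWh
television: Runtime = 4 h/day × 28 days = 112 h
television: 0.17 kW × 112 h = 19.04 kWh
Total energy = 54.251 kWh
Cost = 54.251 × $0.23 = $12.48

$12.48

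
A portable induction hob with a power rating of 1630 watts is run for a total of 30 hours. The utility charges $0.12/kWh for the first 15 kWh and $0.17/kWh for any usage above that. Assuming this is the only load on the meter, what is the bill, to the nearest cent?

Energy = 1.63 kW × 30 h = 48.9 kWh
Tier 1 (0–15 kWh): 15 × $0.12 = $1.8
Above 15 kWh: 33.9 × $0.17 = $5.763
Bill = $7.56

$7.56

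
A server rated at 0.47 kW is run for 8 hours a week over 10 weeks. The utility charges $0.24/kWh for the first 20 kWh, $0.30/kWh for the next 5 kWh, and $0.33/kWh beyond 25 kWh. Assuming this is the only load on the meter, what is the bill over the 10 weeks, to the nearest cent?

Runtime = 8 h/week × 10 weeks = 80 h
Energy = 0.47 kW × 80 h = 37.6 kWh
Tier 1 (0–20 kWh): 20 × $0.24 = $4.8
Tier 2 (20–25 kWh): 5 × $0.30 = $1.5
Above 25 kWh: 12.6 × $0.33 = $4.158
Bill = $10.46

$10.46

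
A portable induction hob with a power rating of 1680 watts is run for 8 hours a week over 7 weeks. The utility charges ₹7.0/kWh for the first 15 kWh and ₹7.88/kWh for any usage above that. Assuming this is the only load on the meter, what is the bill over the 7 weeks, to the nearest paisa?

₹728.15

Runtime = 8 h/week × 7 weeks = 56 h
Energy = 1.68 kW × 56 h = 94.08 kWh
Tier 1 (0–15 kWh): 15 × ₹7.0 = ₹105
Above 15 kWh: 79.08 × ₹7.88 = ₹623.1504
Bill = ₹728.15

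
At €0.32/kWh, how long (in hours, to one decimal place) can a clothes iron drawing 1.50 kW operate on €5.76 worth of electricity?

12.0 h

Energy available = €5.76 ÷ €0.32/kWh = 18 kWh
Hours = 18 kWh ÷ 1.5 kW = 12.0 h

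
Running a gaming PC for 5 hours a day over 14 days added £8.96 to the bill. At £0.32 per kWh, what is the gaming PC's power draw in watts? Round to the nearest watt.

Energy = £8.96 ÷ £0.32/kWh = 28 kWh
Runtime = 5 h/day × 14 days = 70 h
Power = 28 kWh ÷ 70 h = 0.4 kW = 400 W

400 W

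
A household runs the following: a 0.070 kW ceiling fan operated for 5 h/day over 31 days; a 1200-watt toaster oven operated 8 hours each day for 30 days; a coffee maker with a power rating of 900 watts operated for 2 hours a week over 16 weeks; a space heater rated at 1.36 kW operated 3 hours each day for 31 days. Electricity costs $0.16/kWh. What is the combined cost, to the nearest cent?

ceiling fan: Runtime = 5 h/day × 31 days = 155 h
ceiling fan: 0.07 kW × 155 h = 10.85 kWh
toaster oven: Runtime = 8 h/day × 30 days = 240 h
toaster oven: 1.2 kW × 240 h = 288 kWh
coffee maker: Runtime = 2 h/week × 16 weeks = 32 h
coffee maker: 0.9 kW × 32 h = 28.8 kWh
space heater: Runtime = 3 h/day × 31 days = 93 h
space heater: 1.36 kW × 93 h = 126.48 kWh
Total energy = 454.13 kWh
Cost = 454.13 × $0.16 = $72.66

$72.66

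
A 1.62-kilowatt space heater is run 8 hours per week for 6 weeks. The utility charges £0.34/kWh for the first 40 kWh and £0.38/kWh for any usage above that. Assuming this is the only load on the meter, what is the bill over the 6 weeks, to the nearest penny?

£27.95

Runtime = 8 h/week × 6 weeks = 48 h
Energy = 1.62 kW × 48 h = 77.76 kWh
Tier 1 (0–40 kWh): 40 × £0.34 = £13.6
Above 40 kWh: 37.76 × £0.38 = £14.3488
Bill = £27.95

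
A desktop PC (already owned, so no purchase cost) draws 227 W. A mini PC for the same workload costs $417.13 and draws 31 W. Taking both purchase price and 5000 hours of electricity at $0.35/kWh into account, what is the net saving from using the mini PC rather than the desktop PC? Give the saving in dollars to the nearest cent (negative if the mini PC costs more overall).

-$74.13

desktop PC: $0.00 + (227/1000) kW × 5000 h × $0.35 = $0.00 + $397.25 = $397.25
mini PC: $417.13 + (31/1000) kW × 5000 h × $0.35 = $417.13 + $54.25 = $471.38
Saving = $397.25 − $471.38 = −$74.13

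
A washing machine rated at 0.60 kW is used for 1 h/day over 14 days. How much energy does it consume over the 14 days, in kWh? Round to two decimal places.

Runtime = 1 h/day × 14 days = 14 h
Energy = 0.6 kW × 14 h = 8.4 kWh

8.40 kWh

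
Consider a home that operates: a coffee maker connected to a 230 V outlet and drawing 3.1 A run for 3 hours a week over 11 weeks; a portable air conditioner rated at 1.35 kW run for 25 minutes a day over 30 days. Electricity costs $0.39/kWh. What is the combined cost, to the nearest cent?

$15.76

coffee maker: Power = 3.1 A × 230 V = 713 W = 0.713 kW
coffee maker: Runtime = 3 h/week × 11 weeks = 33 h
coffee maker: 0.713 kW × 33 h = 23.529 kWh
portable air conditioner: Runtime = 25 min × 30 = 750 min = 12.5 h
portable air conditioner: 1.35 kW × 12.5 h = 16.875 kWh
Total energy = 40.404 kWh
Cost = 40.404 × $0.39 = $15.76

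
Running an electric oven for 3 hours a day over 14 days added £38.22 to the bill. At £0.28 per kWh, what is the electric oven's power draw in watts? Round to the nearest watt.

3250 W

Energy = £38.22 ÷ £0.28/kWh = 136.5 kWh
Runtime = 3 h/day × 14 days = 42 h
Power = 136.5 kWh ÷ 42 h = 3.25 kW = 3250 W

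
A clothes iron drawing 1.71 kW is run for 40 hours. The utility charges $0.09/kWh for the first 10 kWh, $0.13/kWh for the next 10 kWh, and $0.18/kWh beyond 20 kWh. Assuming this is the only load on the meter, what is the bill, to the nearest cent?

$10.91

Energy = 1.71 kW × 40 h = 68.4 kWh
Tier 1 (0–10 kWh): 10 × $0.09 = $0.9
Tier 2 (10–20 kWh): 10 × $0.13 = $1.3
Above 20 kWh: 48.4 × $0.18 = $8.712
Bill = $10.91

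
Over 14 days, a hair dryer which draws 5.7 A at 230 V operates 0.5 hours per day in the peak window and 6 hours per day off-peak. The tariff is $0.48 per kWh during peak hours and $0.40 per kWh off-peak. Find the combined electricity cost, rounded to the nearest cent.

Power = 5.7 A × 230 V = 1311 W = 1.311 kW
Peak energy = 1.311 kW × 0.5 h × 14 = 9.177 kWh
Off-peak energy = 1.311 kW × 6 h × 14 = 110.124 kWh
Cost = 9.177 × $0.48 + 110.124 × $0.40 = $4.40496 + $44.0496 = $48.45

$48.45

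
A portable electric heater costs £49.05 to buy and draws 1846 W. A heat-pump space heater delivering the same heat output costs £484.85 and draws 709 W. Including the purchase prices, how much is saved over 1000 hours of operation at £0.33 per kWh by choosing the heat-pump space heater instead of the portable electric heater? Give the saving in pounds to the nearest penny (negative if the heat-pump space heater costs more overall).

-£60.59

portable electric heater: £49.05 + (1846/1000) kW × 1000 h × £0.33 = £49.05 + £609.18 = £658.23
heat-pump space heater: £484.85 + (709/1000) kW × 1000 h × £0.33 = £484.85 + £233.97 = £718.82
Saving = £658.23 − £718.82 = −£60.59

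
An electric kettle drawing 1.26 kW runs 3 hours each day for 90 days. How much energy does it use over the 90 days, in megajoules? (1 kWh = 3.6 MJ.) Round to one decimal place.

1224.7 MJ

Runtime = 3 h/day × 90 days = 270 h
Energy = 1.26 kW × 270 h = 340.2 kWh
= 340.2 × 3.6 MJ = 1224.7 MJ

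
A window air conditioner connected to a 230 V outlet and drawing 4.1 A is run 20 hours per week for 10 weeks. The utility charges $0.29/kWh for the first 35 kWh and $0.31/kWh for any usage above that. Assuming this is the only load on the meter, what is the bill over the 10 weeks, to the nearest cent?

Power = 4.1 A × 230 V = 943 W = 0.943 kW
Runtime = 20 h/week × 10 weeks = 200 h
Energy = 0.943 kW × 200 h = 188.6 kWh
Tier 1 (0–35 kWh): 35 × $0.29 = $10.15
Above 35 kWh: 153.6 × $0.31 = $47.616
Bill = $57.77

$57.77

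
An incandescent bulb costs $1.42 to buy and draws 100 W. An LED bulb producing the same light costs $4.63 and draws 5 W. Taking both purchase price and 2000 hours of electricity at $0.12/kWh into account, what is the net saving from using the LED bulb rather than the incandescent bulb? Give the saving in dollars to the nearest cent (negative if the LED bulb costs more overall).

incandescent bulb: $1.42 + (100/1000) kW × 2000 h × $0.12 = $1.42 + $24 = $25.42
LED bulb: $4.63 + (5/1000) kW × 2000 h × $0.12 = $4.63 + $1.2 = $5.83
Saving = $25.42 − $5.83 = $19.59

$19.59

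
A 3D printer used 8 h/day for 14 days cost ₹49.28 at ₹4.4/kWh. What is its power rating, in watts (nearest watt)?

Energy = ₹49.28 ÷ ₹4.4/kWh = 11.2 kWh
Runtime = 8 h/day × 14 days = 112 h
Power = 11.2 kWh ÷ 112 h = 0.1 kW = 100 W

100 W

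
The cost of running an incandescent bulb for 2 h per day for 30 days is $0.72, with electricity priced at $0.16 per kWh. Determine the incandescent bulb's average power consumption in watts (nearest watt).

75 W

Energy = $0.72 ÷ $0.16/kWh = 4.5 kWh
Runtime = 2 h/day × 30 days = 60 h
Power = 4.5 kWh ÷ 60 h = 0.075 kW = 75 W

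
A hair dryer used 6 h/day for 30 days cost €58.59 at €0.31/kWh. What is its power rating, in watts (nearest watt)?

1050 W

Energy = €58.59 ÷ €0.31/kWh = 189 kWh
Runtime = 6 h/day × 30 days = 180 h
Power = 189 kWh ÷ 180 h = 1.05 kW = 1050 W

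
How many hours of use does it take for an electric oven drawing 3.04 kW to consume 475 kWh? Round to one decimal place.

156.3 h

Hours = 475 kWh ÷ 3.04 kW = 156.3 h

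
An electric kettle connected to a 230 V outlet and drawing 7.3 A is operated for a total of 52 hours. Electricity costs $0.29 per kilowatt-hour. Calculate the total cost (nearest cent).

$25.32

Power = 7.3 A × 230 V = 1679 W = 1.679 kW
Energy = 1.679 kW × 52 h = 87.308 kWh
Cost = 87.308 kWh × $0.29/kWh = $25.32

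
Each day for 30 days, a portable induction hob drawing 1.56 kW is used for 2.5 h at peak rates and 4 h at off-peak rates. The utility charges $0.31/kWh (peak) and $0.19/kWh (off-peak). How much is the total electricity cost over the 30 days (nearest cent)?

$71.84

Peak energy = 1.56 kW × 2.5 h × 30 = 117 kWh
Off-peak energy = 1.56 kW × 4 h × 30 = 187.2 kWh
Cost = 117 × $0.31 + 187.2 × $0.19 = $36.27 + $35.568 = $71.84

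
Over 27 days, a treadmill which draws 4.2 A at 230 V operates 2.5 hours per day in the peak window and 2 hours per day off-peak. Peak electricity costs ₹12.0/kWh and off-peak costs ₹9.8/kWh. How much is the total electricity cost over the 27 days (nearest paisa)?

Power = 4.2 A × 230 V = 966 W = 0.966 kW
Peak energy = 0.966 kW × 2.5 h × 27 = 65.205 kWh
Off-peak energy = 0.966 kW × 2 h × 27 = 52.164 kWh
Cost = 65.205 × ₹12.0 + 52.164 × ₹9.8 = ₹782.46 + ₹511.2072 = ₹1293.67

₹1293.67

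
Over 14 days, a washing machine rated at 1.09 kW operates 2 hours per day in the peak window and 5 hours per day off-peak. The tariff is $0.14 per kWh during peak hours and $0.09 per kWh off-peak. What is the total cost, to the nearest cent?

Peak energy = 1.09 kW × 2 h × 14 = 30.52 kWh
Off-peak energy = 1.09 kW × 5 h × 14 = 76.3 kWh
Cost = 30.52 × $0.14 + 76.3 × $0.09 = $4.2728 + $6.867 = $11.14

$11.14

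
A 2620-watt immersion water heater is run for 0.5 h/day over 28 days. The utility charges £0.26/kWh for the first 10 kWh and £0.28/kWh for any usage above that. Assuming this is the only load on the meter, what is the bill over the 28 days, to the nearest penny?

Runtime = 0.5 h/day × 28 days = 14 h
Energy = 2.62 kW × 14 h = 36.68 kWh
Tier 1 (0–10 kWh): 10 × £0.26 = £2.6
Above 10 kWh: 26.68 × £0.28 = £7.4704
Bill = £10.07

£10.07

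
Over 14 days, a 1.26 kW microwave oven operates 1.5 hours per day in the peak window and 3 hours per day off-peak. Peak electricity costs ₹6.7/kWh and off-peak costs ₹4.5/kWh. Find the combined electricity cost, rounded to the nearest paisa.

Peak energy = 1.26 kW × 1.5 h × 14 = 26.46 kWh
Off-peak energy = 1.26 kW × 3 h × 14 = 52.92 kWh
Cost = 26.46 × ₹6.7 + 52.92 × ₹4.5 = ₹177.282 + ₹238.14 = ₹415.42

₹415.42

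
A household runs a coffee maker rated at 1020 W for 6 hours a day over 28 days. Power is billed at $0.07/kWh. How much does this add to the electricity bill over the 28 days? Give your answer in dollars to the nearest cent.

$12.00

Runtime = 6 h/day × 28 days = 168 h
Energy = 1.02 kW × 168 h = 171.36 kWh
Cost = 171.36 kWh × $0.07/kWh = $12.00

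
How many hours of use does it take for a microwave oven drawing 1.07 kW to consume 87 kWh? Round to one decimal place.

Hours = 87 kWh ÷ 1.07 kW = 81.3 h

81.3 h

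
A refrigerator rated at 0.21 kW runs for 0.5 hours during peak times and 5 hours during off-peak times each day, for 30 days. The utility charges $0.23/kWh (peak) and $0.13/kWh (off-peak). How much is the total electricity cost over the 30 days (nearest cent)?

Peak energy = 0.21 kW × 0.5 h × 30 = 3.15 kWh
Off-peak energy = 0.21 kW × 5 h × 30 = 31.5 kWh
Cost = 3.15 × $0.23 + 31.5 × $0.13 = $0.7245 + $4.095 = $4.82

$4.82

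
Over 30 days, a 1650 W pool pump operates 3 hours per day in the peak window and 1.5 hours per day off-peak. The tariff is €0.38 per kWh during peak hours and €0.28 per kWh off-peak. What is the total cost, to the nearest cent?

€77.22

Peak energy = 1.65 kW × 3 h × 30 = 148.5 kWh
Off-peak energy = 1.65 kW × 1.5 h × 30 = 74.25 kWh
Cost = 148.5 × €0.38 + 74.25 × €0.28 = €56.43 + €20.79 = €77.22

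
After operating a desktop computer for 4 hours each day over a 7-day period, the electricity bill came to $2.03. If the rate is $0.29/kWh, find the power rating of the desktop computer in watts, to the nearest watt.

Energy = $2.03 ÷ $0.29/kWh = 7 kWh
Runtime = 4 h/day × 7 days = 28 h
Power = 7 kWh ÷ 28 h = 0.25 kW = 250 W

250 W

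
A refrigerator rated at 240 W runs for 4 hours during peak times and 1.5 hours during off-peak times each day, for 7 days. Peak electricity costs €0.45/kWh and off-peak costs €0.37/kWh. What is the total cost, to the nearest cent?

Peak energy = 0.24 kW × 4 h × 7 = 6.72 kWh
Off-peak energy = 0.24 kW × 1.5 h × 7 = 2.52 kWh
Cost = 6.72 × €0.45 + 2.52 × €0.37 = €3.024 + €0.9324 = €3.96

€3.96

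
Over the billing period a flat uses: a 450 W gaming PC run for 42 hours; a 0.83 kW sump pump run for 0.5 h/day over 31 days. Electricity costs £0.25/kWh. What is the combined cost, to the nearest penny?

£7.94

gaming PC: 0.45 kW × 42 h = 18.9 kWh
sump pump: Runtime = 0.5 h/day × 31 days = 15.5 h
sump pump: 0.83 kW × 15.5 h = 12.865 kWh
Total energy = 31.765 kWh
Cost = 31.765 × £0.25 = £7.94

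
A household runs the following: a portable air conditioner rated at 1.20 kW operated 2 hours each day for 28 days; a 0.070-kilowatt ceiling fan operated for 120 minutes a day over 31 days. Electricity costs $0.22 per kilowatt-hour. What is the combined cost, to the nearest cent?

portable air conditioner: Runtime = 2 h/day × 28 days = 56 h
portable air conditioner: 1.2 kW × 56 h = 67.2 kWh
ceiling fan: Runtime = 120 min × 31 = 3720 min = 62 h
ceiling fan: 0.07 kW × 62 h = 4.34 kWh
Total energy = 71.54 kWh
Cost = 71.54 × $0.22 = $15.74

$15.74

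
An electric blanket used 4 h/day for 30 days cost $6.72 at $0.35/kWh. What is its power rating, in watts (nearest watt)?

160 W

Energy = $6.72 ÷ $0.35/kWh = 19.2 kWh
Runtime = 4 h/day × 30 days = 120 h
Power = 19.2 kWh ÷ 120 h = 0.16 kW = 160 W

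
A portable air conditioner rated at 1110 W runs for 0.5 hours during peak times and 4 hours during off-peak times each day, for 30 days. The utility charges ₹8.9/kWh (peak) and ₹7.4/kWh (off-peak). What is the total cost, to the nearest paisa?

Peak energy = 1.11 kW × 0.5 h × 30 = 16.65 kWh
Off-peak energy = 1.11 kW × 4 h × 30 = 133.2 kWh
Cost = 16.65 × ₹8.9 + 133.2 × ₹7.4 = ₹148.185 + ₹985.68 = ₹1133.87

₹1133.87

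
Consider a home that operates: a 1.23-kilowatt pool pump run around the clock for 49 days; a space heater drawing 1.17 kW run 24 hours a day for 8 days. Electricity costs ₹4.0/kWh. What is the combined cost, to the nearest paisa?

pool pump: Runtime = 24 h × 49 = 1176 h
pool pump: 1.23 kW × 1176 h = 1446.48 kWh
space heater: Runtime = 24 h × 8 = 192 h
space heater: 1.17 kW × 192 h = 224.64 kWh
Total energy = 1671.12 kWh
Cost = 1671.12 × ₹4.0 = ₹6684.48

₹6684.48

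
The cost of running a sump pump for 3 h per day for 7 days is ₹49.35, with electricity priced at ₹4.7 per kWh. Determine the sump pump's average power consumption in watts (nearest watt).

500 W

Energy = ₹49.35 ÷ ₹4.7/kWh = 10.5 kWh
Runtime = 3 h/day × 7 days = 21 h
Power = 10.5 kWh ÷ 21 h = 0.5 kW = 500 W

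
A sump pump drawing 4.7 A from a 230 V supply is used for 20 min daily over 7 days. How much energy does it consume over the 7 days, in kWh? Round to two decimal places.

2.52 kWh

Power = 4.7 A × 230 V = 1081 W = 1.081 kW
Runtime = 20 min × 7 = 140 min = 2.333333… h
Energy = 1.081 kW × 2.333333… h = 2.522333… kWh ≈ 2.52 kWh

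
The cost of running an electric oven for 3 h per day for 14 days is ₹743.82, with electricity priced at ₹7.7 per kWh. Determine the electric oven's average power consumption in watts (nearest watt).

2300 W

Energy = ₹743.82 ÷ ₹7.7/kWh = 96.6 kWh
Runtime = 3 h/day × 14 days = 42 h
Power = 96.6 kWh ÷ 42 h = 2.3 kW = 2300 W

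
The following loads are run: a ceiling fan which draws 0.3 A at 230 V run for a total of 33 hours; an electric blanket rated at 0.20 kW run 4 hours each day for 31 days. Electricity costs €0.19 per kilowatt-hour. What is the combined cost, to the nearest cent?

€5.14

ceiling fan: Power = 0.3 A × 230 V = 69 W = 0.069 kW
ceiling fan: 0.069 kW × 33 h = 2.277 kWh
electric blanket: Runtime = 4 h/day × 31 days = 124 h
electric blanket: 0.2 kW × 124 h = 24.8 kWh
Total energy = 27.077 kWh
Cost = 27.077 × €0.19 = €5.14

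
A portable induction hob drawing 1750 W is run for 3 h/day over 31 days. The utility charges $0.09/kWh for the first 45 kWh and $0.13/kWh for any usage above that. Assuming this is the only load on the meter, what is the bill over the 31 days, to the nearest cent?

Runtime = 3 h/day × 31 days = 93 h
Energy = 1.75 kW × 93 h = 162.75 kWh
Tier 1 (0–45 kWh): 45 × $0.09 = $4.05
Above 45 kWh: 117.75 × $0.13 = $15.3075
Bill = $19.36

$19.36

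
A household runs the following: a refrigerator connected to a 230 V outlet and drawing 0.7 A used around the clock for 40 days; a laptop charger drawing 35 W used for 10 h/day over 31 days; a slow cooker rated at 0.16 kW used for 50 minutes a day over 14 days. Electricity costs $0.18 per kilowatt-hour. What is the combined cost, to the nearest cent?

refrigerator: Power = 0.7 A × 230 V = 161 W = 0.161 kW
refrigerator: Runtime = 24 h × 40 = 960 h
refrigerator: 0.161 kW × 960 h = 154.56 kWh
laptop charger: Runtime = 10 h/day × 31 days = 310 h
laptop charger: 0.035 kW × 310 h = 10.85 kWh
slow cooker: Runtime = 50 min × 14 = 700 min = 11.666666… h
slow cooker: 0.16 kW × 11.666666… h = 1.866666… kWh
Total energy = 167.276666… kWh
Cost = 167.276666… × $0.18 = $30.11

$30.11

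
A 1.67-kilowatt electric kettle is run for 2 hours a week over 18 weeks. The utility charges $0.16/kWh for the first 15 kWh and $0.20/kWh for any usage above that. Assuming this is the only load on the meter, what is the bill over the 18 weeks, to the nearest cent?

Runtime = 2 h/week × 18 weeks = 36 h
Energy = 1.67 kW × 36 h = 60.12 kWh
Tier 1 (0–15 kWh): 15 × $0.16 = $2.4
Above 15 kWh: 45.12 × $0.20 = $9.024
Bill = $11.42

$11.42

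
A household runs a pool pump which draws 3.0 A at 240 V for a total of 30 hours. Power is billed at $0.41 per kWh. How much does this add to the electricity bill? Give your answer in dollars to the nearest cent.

Power = 3.0 A × 240 V = 720 W = 0.72 kW
Energy = 0.72 kW × 30 h = 21.6 kWh
Cost = 21.6 kWh × $0.41/kWh = $8.86

$8.86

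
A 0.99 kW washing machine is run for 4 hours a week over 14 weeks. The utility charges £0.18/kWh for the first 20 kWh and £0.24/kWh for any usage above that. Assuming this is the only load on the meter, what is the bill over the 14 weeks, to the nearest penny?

£12.11

Runtime = 4 h/week × 14 weeks = 56 h
Energy = 0.99 kW × 56 h = 55.44 kWh
Tier 1 (0–20 kWh): 20 × £0.18 = £3.6
Above 20 kWh: 35.44 × £0.24 = £8.5056
Bill = £12.11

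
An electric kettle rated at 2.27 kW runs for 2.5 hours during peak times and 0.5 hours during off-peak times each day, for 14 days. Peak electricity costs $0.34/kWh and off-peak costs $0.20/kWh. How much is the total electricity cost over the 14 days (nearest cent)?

Peak energy = 2.27 kW × 2.5 h × 14 = 79.45 kWh
Off-peak energy = 2.27 kW × 0.5 h × 14 = 15.89 kWh
Cost = 79.45 × $0.34 + 15.89 × $0.20 = $27.013 + $3.178 = $30.19

$30.19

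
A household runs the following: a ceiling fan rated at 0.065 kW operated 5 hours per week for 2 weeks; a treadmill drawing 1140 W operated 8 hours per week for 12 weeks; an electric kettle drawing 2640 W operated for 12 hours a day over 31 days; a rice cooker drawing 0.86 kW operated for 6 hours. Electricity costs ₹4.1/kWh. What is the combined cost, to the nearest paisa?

₹4499.05

ceiling fan: Runtime = 5 h/week × 2 weeks = 10 h
ceiling fan: 0.065 kW × 10 h = 0.65 kWh
treadmill: Runtime = 8 h/week × 12 weeks = 96 h
treadmill: 1.14 kW × 96 h = 109.44 kWh
electric kettle: Runtime = 12 h/day × 31 days = 372 h
electric kettle: 2.64 kW × 372 h = 982.08 kWh
rice cooker: 0.86 kW × 6 h = 5.16 kWh
Total energy = 1097.33 kWh
Cost = 1097.33 × ₹4.1 = ₹4499.05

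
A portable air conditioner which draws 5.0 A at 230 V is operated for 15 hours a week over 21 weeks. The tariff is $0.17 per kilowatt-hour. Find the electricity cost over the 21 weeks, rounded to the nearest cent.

Power = 5.0 A × 230 V = 1150 W = 1.15 kW
Runtime = 15 h/week × 21 weeks = 315 h
Energy = 1.15 kW × 315 h = 362.25 kWh
Cost = 362.25 kWh × $0.17/kWh = $61.58

$61.58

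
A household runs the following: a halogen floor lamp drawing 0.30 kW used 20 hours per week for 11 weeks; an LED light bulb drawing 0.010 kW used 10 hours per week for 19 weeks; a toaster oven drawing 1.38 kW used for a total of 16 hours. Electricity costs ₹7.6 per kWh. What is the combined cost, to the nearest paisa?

halogen floor lamp: Runtime = 20 h/week × 11 weeks = 220 h
halogen floor lamp: 0.3 kW × 220 h = 66 kWh
LED light bulb: Runtime = 10 h/week × 19 weeks = 190 h
LED light bulb: 0.01 kW × 190 h = 1.9 kWh
toaster oven: 1.38 kW × 16 h = 22.08 kWh
Total energy = 89.98 kWh
Cost = 89.98 × ₹7.6 = ₹683.85

₹683.85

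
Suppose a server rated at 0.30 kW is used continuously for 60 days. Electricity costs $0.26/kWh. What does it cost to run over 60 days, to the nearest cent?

Runtime = 24 h × 60 = 1440 h
Energy = 0.3 kW × 1440 h = 432 kWh
Cost = 432 kWh × $0.26/kWh = $112.32

$112.32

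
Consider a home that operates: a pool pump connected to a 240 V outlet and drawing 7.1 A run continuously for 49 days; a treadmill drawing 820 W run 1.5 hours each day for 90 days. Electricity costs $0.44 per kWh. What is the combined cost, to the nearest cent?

$930.43

pool pump: Power = 7.1 A × 240 V = 1704 W = 1.704 kW
pool pump: Runtime = 24 h × 49 = 1176 h
pool pump: 1.704 kW × 1176 h = 2003.904 kWh
treadmill: Runtime = 1.5 h/day × 90 days = 135 h
treadmill: 0.82 kW × 135 h = 110.7 kWh
Total energy = 2114.604 kWh
Cost = 2114.604 × $0.44 = $930.43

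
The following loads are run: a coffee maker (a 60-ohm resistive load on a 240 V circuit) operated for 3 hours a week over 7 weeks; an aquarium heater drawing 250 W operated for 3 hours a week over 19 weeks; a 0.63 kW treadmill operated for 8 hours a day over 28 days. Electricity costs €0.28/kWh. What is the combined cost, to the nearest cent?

coffee maker: Power = V²/R = 240²/60 = 960 W = 0.96 kW
coffee maker: Runtime = 3 h/week × 7 weeks = 21 h
coffee maker: 0.96 kW × 21 h = 20.16 kWh
aquarium heater: Runtime = 3 h/week × 19 weeks = 57 h
aquarium heater: 0.25 kW × 57 h = 14.25 kWh
treadmill: Runtime = 8 h/day × 28 days = 224 h
treadmill: 0.63 kW × 224 h = 141.12 kWh
Total energy = 175.53 kWh
Cost = 175.53 × €0.28 = €49.15

€49.15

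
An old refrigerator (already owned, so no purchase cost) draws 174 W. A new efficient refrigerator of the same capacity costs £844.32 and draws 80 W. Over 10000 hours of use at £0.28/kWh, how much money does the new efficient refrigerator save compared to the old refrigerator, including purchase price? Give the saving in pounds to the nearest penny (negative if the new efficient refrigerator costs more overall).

-£581.12

old refrigerator: £0.00 + (174/1000) kW × 10000 h × £0.28 = £0.00 + £487.2 = £487.2
new efficient refrigerator: £844.32 + (80/1000) kW × 10000 h × £0.28 = £844.32 + £224 = £1068.32
Saving = £487.2 − £1068.32 = −£581.12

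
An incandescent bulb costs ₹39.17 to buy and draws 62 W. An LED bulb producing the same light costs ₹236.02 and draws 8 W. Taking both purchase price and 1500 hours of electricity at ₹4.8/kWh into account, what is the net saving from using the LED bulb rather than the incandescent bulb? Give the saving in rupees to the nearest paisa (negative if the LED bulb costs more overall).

incandescent bulb: ₹39.17 + (62/1000) kW × 1500 h × ₹4.8 = ₹39.17 + ₹446.4 = ₹485.57
LED bulb: ₹236.02 + (8/1000) kW × 1500 h × ₹4.8 = ₹236.02 + ₹57.6 = ₹293.62
Saving = ₹485.57 − ₹293.62 = ₹191.95

₹191.95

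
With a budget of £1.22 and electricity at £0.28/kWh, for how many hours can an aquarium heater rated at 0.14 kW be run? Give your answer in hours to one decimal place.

31.1 h

Energy available = £1.22 ÷ £0.28/kWh = 4.3571 kWh
Hours = 4.3571 kWh ÷ 0.14 kW = 31.1 h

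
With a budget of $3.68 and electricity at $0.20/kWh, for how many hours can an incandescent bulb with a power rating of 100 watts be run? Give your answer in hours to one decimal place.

Energy available = $3.68 ÷ $0.20/kWh = 18.4 kWh
Hours = 18.4 kWh ÷ 0.1 kW = 184.0 h

184.0 h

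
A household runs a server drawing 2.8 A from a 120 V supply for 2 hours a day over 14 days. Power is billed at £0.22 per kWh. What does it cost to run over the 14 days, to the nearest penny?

Power = 2.8 A × 120 V = 336 W = 0.336 kW
Runtime = 2 h/day × 14 days = 28 h
Energy = 0.336 kW × 28 h = 9.408 kWh
Cost = 9.408 kWh × £0.22/kWh = £2.07

£2.07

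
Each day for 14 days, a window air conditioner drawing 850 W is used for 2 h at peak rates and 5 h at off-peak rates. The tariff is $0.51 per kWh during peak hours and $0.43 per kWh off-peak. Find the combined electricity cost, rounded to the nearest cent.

Peak energy = 0.85 kW × 2 h × 14 = 23.8 kWh
Off-peak energy = 0.85 kW × 5 h × 14 = 59.5 kWh
Cost = 23.8 × $0.51 + 59.5 × $0.43 = $12.138 + $25.585 = $37.72

$37.72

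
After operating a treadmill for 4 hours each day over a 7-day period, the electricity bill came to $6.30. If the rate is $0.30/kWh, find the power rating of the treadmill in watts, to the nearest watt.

Energy = $6.30 ÷ $0.30/kWh = 21 kWh
Runtime = 4 h/day × 7 days = 28 h
Power = 21 kWh ÷ 28 h = 0.75 kW = 750 W

750 W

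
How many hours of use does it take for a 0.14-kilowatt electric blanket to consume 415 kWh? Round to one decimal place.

2964.3 h

Hours = 415 kWh ÷ 0.14 kW = 2964.3 h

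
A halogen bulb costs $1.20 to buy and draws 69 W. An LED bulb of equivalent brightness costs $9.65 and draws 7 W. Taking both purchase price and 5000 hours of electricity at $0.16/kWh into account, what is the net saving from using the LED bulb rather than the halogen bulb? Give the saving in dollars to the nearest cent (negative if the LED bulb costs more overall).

halogen bulb: $1.20 + (69/1000) kW × 5000 h × $0.16 = $1.20 + $55.2 = $56.4
LED bulb: $9.65 + (7/1000) kW × 5000 h × $0.16 = $9.65 + $5.6 = $15.25
Saving = $56.4 − $15.25 = $41.15

$41.15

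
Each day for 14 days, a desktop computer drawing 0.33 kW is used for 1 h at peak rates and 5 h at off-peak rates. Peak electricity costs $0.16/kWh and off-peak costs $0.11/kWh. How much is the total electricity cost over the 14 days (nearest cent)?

Peak energy = 0.33 kW × 1 h × 14 = 4.62 kWh
Off-peak energy = 0.33 kW × 5 h × 14 = 23.1 kWh
Cost = 4.62 × $0.16 + 23.1 × $0.11 = $0.7392 + $2.541 = $3.28

$3.28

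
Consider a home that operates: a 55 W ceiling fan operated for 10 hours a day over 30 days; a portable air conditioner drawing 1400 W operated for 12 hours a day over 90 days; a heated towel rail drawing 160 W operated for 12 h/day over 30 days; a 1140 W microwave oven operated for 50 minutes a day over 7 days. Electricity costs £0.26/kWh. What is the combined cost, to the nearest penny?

ceiling fan: Runtime = 10 h/day × 30 days = 300 h
ceiling fan: 0.055 kW × 300 h = 16.5 kWh
portable air conditioner: Runtime = 12 h/day × 90 days = 1080 h
portable air conditioner: 1.4 kW × 1080 h = 1512 kWh
heated towel rail: Runtime = 12 h/day × 30 days = 360 h
heated towel rail: 0.16 kW × 360 h = 57.6 kWh
microwave oven: Runtime = 50 min × 7 = 350 min = 5.833333… h
microwave oven: 1.14 kW × 5.833333… h = 6.65 kWh
Total energy = 1592.75 kWh
Cost = 1592.75 × £0.26 = £414.12

£414.12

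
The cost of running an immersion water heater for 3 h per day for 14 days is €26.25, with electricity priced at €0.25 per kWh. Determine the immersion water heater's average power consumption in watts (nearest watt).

2500 W

Energy = €26.25 ÷ €0.25/kWh = 105 kWh
Runtime = 3 h/day × 14 days = 42 h
Power = 105 kWh ÷ 42 h = 2.5 kW = 2500 W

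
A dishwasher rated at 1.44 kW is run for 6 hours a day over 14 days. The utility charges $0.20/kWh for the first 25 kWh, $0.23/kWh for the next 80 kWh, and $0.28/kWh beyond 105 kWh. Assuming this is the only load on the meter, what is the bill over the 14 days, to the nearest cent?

$27.87

Runtime = 6 h/day × 14 days = 84 h
Energy = 1.44 kW × 84 h = 120.96 kWh
Tier 1 (0–25 kWh): 25 × $0.20 = $5
Tier 2 (25–105 kWh): 80 × $0.23 = $18.4
Above 105 kWh: 15.96 × $0.28 = $4.4688
Bill = $27.87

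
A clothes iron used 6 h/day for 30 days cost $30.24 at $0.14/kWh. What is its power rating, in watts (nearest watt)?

Energy = $30.24 ÷ $0.14/kWh = 216 kWh
Runtime = 6 h/day × 30 days = 180 h
Power = 216 kWh ÷ 180 h = 1.2 kW = 1200 W

1200 W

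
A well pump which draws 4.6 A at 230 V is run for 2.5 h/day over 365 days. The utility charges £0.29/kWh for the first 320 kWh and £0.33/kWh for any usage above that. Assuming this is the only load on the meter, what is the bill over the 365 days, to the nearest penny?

Power = 4.6 A × 230 V = 1058 W = 1.058 kW
Runtime = 2.5 h/day × 365 days = 912.5 h
Energy = 1.058 kW × 912.5 h = 965.425 kWh
Tier 1 (0–320 kWh): 320 × £0.29 = £92.8
Above 320 kWh: 645.425 × £0.33 = £212.99025
Bill = £305.79

£305.79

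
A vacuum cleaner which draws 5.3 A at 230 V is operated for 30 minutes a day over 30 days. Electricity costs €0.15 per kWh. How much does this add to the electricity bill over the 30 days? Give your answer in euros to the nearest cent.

Power = 5.3 A × 230 V = 1219 W = 1.219 kW
Runtime = 30 min × 30 = 900 min = 15 h
Energy = 1.219 kW × 15 h = 18.285 kWh
Cost = 18.285 kWh × €0.15/kWh = €2.74

€2.74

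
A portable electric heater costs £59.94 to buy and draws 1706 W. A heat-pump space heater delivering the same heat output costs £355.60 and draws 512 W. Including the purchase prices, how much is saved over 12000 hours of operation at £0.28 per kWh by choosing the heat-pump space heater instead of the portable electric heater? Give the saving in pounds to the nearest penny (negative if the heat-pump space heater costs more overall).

£3716.18

portable electric heater: £59.94 + (1706/1000) kW × 12000 h × £0.28 = £59.94 + £5732.16 = £5792.1
heat-pump space heater: £355.60 + (512/1000) kW × 12000 h × £0.28 = £355.60 + £1720.32 = £2075.92
Saving = £5792.1 − £2075.92 = £3716.18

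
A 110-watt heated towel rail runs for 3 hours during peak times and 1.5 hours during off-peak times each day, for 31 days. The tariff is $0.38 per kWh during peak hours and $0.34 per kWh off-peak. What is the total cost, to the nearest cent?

Peak energy = 0.11 kW × 3 h × 31 = 10.23 kWh
Off-peak energy = 0.11 kW × 1.5 h × 31 = 5.115 kWh
Cost = 10.23 × $0.38 + 5.115 × $0.34 = $3.8874 + $1.7391 = $5.63

$5.63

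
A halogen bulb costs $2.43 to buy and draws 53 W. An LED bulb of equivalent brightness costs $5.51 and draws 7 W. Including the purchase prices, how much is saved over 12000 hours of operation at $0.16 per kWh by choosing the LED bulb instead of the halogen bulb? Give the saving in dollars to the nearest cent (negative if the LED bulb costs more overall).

$85.24

halogen bulb: $2.43 + (53/1000) kW × 12000 h × $0.16 = $2.43 + $101.76 = $104.19
LED bulb: $5.51 + (7/1000) kW × 12000 h × $0.16 = $5.51 + $13.44 = $18.95
Saving = $104.19 − $18.95 = $85.24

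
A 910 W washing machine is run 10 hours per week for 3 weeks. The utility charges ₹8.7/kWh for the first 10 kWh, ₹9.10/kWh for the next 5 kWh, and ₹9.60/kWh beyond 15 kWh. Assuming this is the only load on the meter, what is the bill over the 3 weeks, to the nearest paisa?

₹250.58

Runtime = 10 h/week × 3 weeks = 30 h
Energy = 0.91 kW × 30 h = 27.3 kWh
Tier 1 (0–10 kWh): 10 × ₹8.7 = ₹87
Tier 2 (10–15 kWh): 5 × ₹9.10 = ₹45.5
Above 15 kWh: 12.3 × ₹9.60 = ₹118.08
Bill = ₹250.58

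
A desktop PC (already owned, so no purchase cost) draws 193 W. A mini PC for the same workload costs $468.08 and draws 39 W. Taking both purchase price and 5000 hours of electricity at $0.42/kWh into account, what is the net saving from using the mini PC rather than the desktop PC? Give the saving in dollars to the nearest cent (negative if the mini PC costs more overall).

-$144.68

desktop PC: $0.00 + (193/1000) kW × 5000 h × $0.42 = $0.00 + $405.3 = $405.3
mini PC: $468.08 + (39/1000) kW × 5000 h × $0.42 = $468.08 + $81.9 = $549.98
Saving = $405.3 − $549.98 = −$144.68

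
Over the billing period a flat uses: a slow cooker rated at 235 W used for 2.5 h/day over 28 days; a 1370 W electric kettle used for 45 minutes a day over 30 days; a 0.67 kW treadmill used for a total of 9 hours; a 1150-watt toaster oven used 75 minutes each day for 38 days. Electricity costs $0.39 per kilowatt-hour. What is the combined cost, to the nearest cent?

slow cooker: Runtime = 2.5 h/day × 28 days = 70 h
slow cooker: 0.235 kW × 70 h = 16.45 kWh
electric kettle: Runtime = 45 min × 30 = 1350 min = 22.5 h
electric kettle: 1.37 kW × 22.5 h = 30.825 kWh
treadmill: 0.67 kW × 9 h = 6.03 kWh
toaster oven: Runtime = 75 min × 38 = 2850 min = 47.5 h
toaster oven: 1.15 kW × 47.5 h = 54.625 kWh
Total energy = 107.93 kWh
Cost = 107.93 × $0.39 = $42.09

$42.09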